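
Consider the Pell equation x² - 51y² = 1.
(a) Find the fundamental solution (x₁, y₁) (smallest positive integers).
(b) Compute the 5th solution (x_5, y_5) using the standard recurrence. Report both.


Step 1: Find the fundamental solution (x₁, y₁) of x² - 51y² = 1.
  Expand √51 as a continued fraction. a₀ = ⌊√51⌋ = 7; iterate m_{k+1} = d_k·a_k − m_k, d_{k+1} = (51 − m_{k+1}²)/d_k, a_{k+1} = ⌊(a₀ + m_{k+1})/d_{k+1}⌋ (starting m₀ = 0, d₀ = 1), with convergents p_k = a_k·p_{k-1} + p_{k-2}, q_k = a_k·q_{k-1} + q_{k-2} (p₋₁ = 1, q₋₁ = 0):
  k = 0: a₀ = 7; p₀/q₀ = 7/1; p₀² − 51·q₀² = 49 − 51 = -2.
  k = 1: m = 7, d = 2, a = ⌊(7 + 7)/2⌋ = 7; p/q = (7·7 + 1)/(7·1 + 0) = 50/7; p² − 51·q² = 2500 − 2499 = 1.
  The first convergent with p² − 51·q² = 1 gives the fundamental solution (x₁, y₁) = (50, 7).
Step 2: Apply the recurrence (x_{n+1}, y_{n+1}) = (x₁x_n + 51y₁y_n, x₁y_n + y₁x_n) repeatedly.
  From (x_1, y_1) = (50, 7): x_2 = 50·50 + 51·7·7 = 4999; y_2 = 50·7 + 7·50 = 700.
  From (x_2, y_2) = (4999, 700): x_3 = 50·4999 + 51·7·700 = 499850; y_3 = 50·700 + 7·4999 = 69993.
  From (x_3, y_3) = (499850, 69993): x_4 = 50·499850 + 51·7·69993 = 49980001; y_4 = 50·69993 + 7·499850 = 6998600.
  From (x_4, y_4) = (49980001, 6998600): x_5 = 50·49980001 + 51·7·6998600 = 4997500250; y_5 = 50·6998600 + 7·49980001 = 699790007.
Step 3: Verify x_5² - 51·y_5² = 24975008748750062500 - 24975008748750062499 = 1 (should be 1). ✓

(x_1, y_1) = (50, 7); (x_5, y_5) = (4997500250, 699790007).


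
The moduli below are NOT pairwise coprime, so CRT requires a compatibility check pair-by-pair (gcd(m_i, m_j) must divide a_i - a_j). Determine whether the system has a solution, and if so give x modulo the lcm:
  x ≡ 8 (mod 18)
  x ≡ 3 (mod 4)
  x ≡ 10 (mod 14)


Moduli 18, 4, 14 are not pairwise coprime, so CRT works modulo lcm(m_i) when all pairwise compatibility conditions hold.
Pairwise compatibility: gcd(m_i, m_j) must divide a_i - a_j for every pair.
Merge one congruence at a time:
  Start: x ≡ 8 (mod 18).
  Combine with x ≡ 3 (mod 4): gcd(18, 4) = 2, and 3 - 8 = -5 is NOT divisible by 2.
    ⇒ system is inconsistent (no integer solution).

No solution (the system is inconsistent).


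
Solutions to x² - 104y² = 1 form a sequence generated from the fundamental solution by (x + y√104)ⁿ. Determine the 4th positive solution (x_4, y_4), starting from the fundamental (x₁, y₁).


Step 1: Find the fundamental solution (x₁, y₁) of x² - 104y² = 1.
  Expand √104 as a continued fraction. a₀ = ⌊√104⌋ = 10; iterate m_{k+1} = d_k·a_k − m_k, d_{k+1} = (104 − m_{k+1}²)/d_k, a_{k+1} = ⌊(a₀ + m_{k+1})/d_{k+1}⌋ (starting m₀ = 0, d₀ = 1), with convergents p_k = a_k·p_{k-1} + p_{k-2}, q_k = a_k·q_{k-1} + q_{k-2} (p₋₁ = 1, q₋₁ = 0):
  k = 0: a₀ = 10; p₀/q₀ = 10/1; p₀² − 104·q₀² = 100 − 104 = -4.
  k = 1: m = 10, d = 4, a = ⌊(10 + 10)/4⌋ = 5; p/q = (5·10 + 1)/(5·1 + 0) = 51/5; p² − 104·q² = 2601 − 2600 = 1.
  The first convergent with p² − 104·q² = 1 gives the fundamental solution (x₁, y₁) = (51, 5).
Step 2: Apply the recurrence (x_{n+1}, y_{n+1}) = (x₁x_n + 104y₁y_n, x₁y_n + y₁x_n) repeatedly.
  From (x_1, y_1) = (51, 5): x_2 = 51·51 + 104·5·5 = 5201; y_2 = 51·5 + 5·51 = 510.
  From (x_2, y_2) = (5201, 510): x_3 = 51·5201 + 104·5·510 = 530451; y_3 = 51·510 + 5·5201 = 52015.
  From (x_3, y_3) = (530451, 52015): x_4 = 51·530451 + 104·5·52015 = 54100801; y_4 = 51·52015 + 5·530451 = 5305020.
Step 3: Verify x_4² - 104·y_4² = 2926896668841601 - 2926896668841600 = 1 (should be 1). ✓

(x_1, y_1) = (51, 5); (x_4, y_4) = (54100801, 5305020).


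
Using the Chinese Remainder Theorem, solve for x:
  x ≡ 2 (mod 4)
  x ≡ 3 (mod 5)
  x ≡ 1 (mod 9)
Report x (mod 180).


Moduli 4, 5, 9 are pairwise coprime; by CRT there is a unique solution modulo M = 4 · 5 · 9 = 180.
Solve pairwise, accumulating the modulus:
  Start with x ≡ 2 (mod 4).
  Combine with x ≡ 3 (mod 5): since gcd(4, 5) = 1, we get a unique residue mod 20.
    Write x = 2 + 4·t and substitute into x ≡ 3 (mod 5): 4·t ≡ 3 − 2 = 1 (mod 5).
    The inverse of 4 mod 5 is 4 (since 4·4 = 16 = 3·5 + 1), so t ≡ 4·1 = 4 ≡ 4 (mod 5).
    Then x = 2 + 4·4 = 18, valid modulo lcm(4, 5) = 20: x ≡ 18 (mod 20).
  Combine with x ≡ 1 (mod 9): since gcd(20, 9) = 1, we get a unique residue mod 180.
    Write x = 18 + 20·t and substitute into x ≡ 1 (mod 9): 20·t ≡ 1 − 18 = -17 (mod 9).
    Reduce coefficients mod 9: 2·t ≡ 1 (mod 9).
    The inverse of 2 mod 9 is 5 (since 2·5 = 10 = 1·9 + 1), so t ≡ 5·1 = 5 ≡ 5 (mod 9).
    Then x = 18 + 20·5 = 118, valid modulo lcm(20, 9) = 180: x ≡ 118 (mod 180).
Verify: 118 mod 4 = 2 ✓, 118 mod 5 = 3 ✓, 118 mod 9 = 1 ✓.

x ≡ 118 (mod 180).


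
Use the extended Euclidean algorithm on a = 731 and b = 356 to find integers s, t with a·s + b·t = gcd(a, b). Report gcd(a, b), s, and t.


Euclidean algorithm on (731, 356) — divide until remainder is 0:
  731 = 2 · 356 + 19
  356 = 18 · 19 + 14
  19 = 1 · 14 + 5
  14 = 2 · 5 + 4
  5 = 1 · 4 + 1
  4 = 4 · 1 + 0
gcd(731, 356) = 1.
Track Bezout coefficients alongside the remainders: start with r₀ = 731 = a·1 + b·0 (s = 1, t = 0) and r₁ = 356 = a·0 + b·1 (s = 0, t = 1); each new remainder r_{k+1} = r_{k-1} − q_k·r_k inherits s_{k+1} = s_{k-1} − q_k·s_k, t_{k+1} = t_{k-1} − q_k·t_k, so r_k = a·s_k + b·t_k at every step:
  q = 2: r = 19, s = 1 − 2·0 = 1, t = 0 − 2·1 = -2  (check: 731·1 + 356·(-2) = 19)
  q = 18: r = 14, s = 0 − 18·1 = -18, t = 1 − 18·(-2) = 37  (check: 731·(-18) + 356·37 = 14)
  q = 1: r = 5, s = 1 − 1·(-18) = 19, t = -2 − 1·37 = -39  (check: 731·19 + 356·(-39) = 5)
  q = 2: r = 4, s = -18 − 2·19 = -56, t = 37 − 2·(-39) = 115  (check: 731·(-56) + 356·115 = 4)
  q = 1: r = 1, s = 19 − 1·(-56) = 75, t = -39 − 1·115 = -154  (check: 731·75 + 356·(-154) = 1)
The row with r = 1 (the gcd) gives the Bezout coefficients s = 75, t = -154.
Result: 731 · (75) + 356 · (-154) = 1.

gcd(731, 356) = 1; s = 75, t = -154 (check: 731·75 + 356·(-154) = 1).


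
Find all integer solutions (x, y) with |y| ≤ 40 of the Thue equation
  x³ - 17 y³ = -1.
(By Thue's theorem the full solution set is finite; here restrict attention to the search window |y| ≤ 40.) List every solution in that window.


The equation is x³ - 17y³ = -1. For fixed y, x³ = 17·y³ − 1, so a solution requires the RHS to be a perfect cube.
Strategy: iterate y from -40 to 40, compute RHS = 17·y³ − 1, and check whether it is a (positive or negative) perfect cube.
Check small values of y:
  y = 0: RHS = -1 = (-1)³ ⇒ x = -1 works.
  y = 1: RHS = 16 is not a perfect cube.
  y = -1: RHS = -18 is not a perfect cube.
  y = 2: RHS = 135 is not a perfect cube.
  y = -2: RHS = -137 is not a perfect cube.
  y = 3: RHS = 458 is not a perfect cube.
  y = -3: RHS = -460 is not a perfect cube.
Continuing, at y = -7: RHS = -5832 = (-18)³ ⇒ x = -18 works.
Searching the remaining y in |y| ≤ 40 finds no further solutions.
Collected solutions: (-1, 0), (-18, -7).

Solutions (with |y| ≤ 40): (-1, 0), (-18, -7).


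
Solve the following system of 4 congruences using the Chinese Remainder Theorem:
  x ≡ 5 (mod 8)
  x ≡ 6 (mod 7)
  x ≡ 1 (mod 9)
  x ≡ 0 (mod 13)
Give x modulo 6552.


Product of moduli M = 8 · 7 · 9 · 13 = 6552.
Merge one congruence at a time:
  Start: x ≡ 5 (mod 8).
  Combine with x ≡ 6 (mod 7); new modulus lcm = 56.
    Write x = 5 + 8·t and substitute into x ≡ 6 (mod 7): 8·t ≡ 6 − 5 = 1 (mod 7).
    Reduce coefficients mod 7: 1·t ≡ 1 (mod 7).
    So t ≡ 1 (mod 7).
    Then x = 5 + 8·1 = 13, valid modulo lcm(8, 7) = 56: x ≡ 13 (mod 56).
  Combine with x ≡ 1 (mod 9); new modulus lcm = 504.
    Write x = 13 + 56·t and substitute into x ≡ 1 (mod 9): 56·t ≡ 1 − 13 = -12 (mod 9).
    Reduce coefficients mod 9: 2·t ≡ 6 (mod 9).
    The inverse of 2 mod 9 is 5 (since 2·5 = 10 = 1·9 + 1), so t ≡ 5·6 = 30 ≡ 3 (mod 9).
    Then x = 13 + 56·3 = 181, valid modulo lcm(56, 9) = 504: x ≡ 181 (mod 504).
  Combine with x ≡ 0 (mod 13); new modulus lcm = 6552.
    Write x = 181 + 504·t and substitute into x ≡ 0 (mod 13): 504·t ≡ 0 − 181 = -181 (mod 13).
    Reduce coefficients mod 13: 10·t ≡ 1 (mod 13).
    The inverse of 10 mod 13 is 4 (since 10·4 = 40 = 3·13 + 1), so t ≡ 4·1 = 4 ≡ 4 (mod 13).
    Then x = 181 + 504·4 = 2197, valid modulo lcm(504, 13) = 6552: x ≡ 2197 (mod 6552).
Verify against each original: 2197 mod 8 = 5, 2197 mod 7 = 6, 2197 mod 9 = 1, 2197 mod 13 = 0.

x ≡ 2197 (mod 6552).


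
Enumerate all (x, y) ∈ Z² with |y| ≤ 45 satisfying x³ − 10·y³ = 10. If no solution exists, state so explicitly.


The equation is x³ - 10y³ = 10. For fixed y, x³ = 10·y³ + 10, so a solution requires the RHS to be a perfect cube.
Strategy: iterate y from -45 to 45, compute RHS = 10·y³ + 10, and check whether it is a (positive or negative) perfect cube.
Check small values of y:
  y = 0: RHS = 10 is not a perfect cube.
  y = 1: RHS = 20 is not a perfect cube.
  y = -1: RHS = 0 = (0)³ ⇒ x = 0 works.
  y = 2: RHS = 90 is not a perfect cube.
  y = -2: RHS = -70 is not a perfect cube.
  y = 3: RHS = 280 is not a perfect cube.
  y = -3: RHS = -260 is not a perfect cube.
Continuing the search up to |y| = 45 finds no further solutions beyond those listed.
Collected solutions: (0, -1).

Solutions (with |y| ≤ 45): (0, -1).


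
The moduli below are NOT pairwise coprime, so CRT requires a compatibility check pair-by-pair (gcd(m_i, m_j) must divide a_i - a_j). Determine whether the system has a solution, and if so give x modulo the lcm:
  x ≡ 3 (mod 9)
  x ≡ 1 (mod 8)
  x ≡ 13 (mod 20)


Moduli 9, 8, 20 are not pairwise coprime, so CRT works modulo lcm(m_i) when all pairwise compatibility conditions hold.
Pairwise compatibility: gcd(m_i, m_j) must divide a_i - a_j for every pair.
Merge one congruence at a time:
  Start: x ≡ 3 (mod 9).
  Combine with x ≡ 1 (mod 8): gcd(9, 8) = 1; 1 - 3 = -2, which IS divisible by 1, so compatible.
    Write x = 3 + 9·t and substitute into x ≡ 1 (mod 8): 9·t ≡ 1 − 3 = -2 (mod 8).
    Reduce coefficients mod 8: 1·t ≡ 6 (mod 8).
    So t ≡ 6 (mod 8).
    Then x = 3 + 9·6 = 57, valid modulo lcm(9, 8) = 72: x ≡ 57 (mod 72).
  Combine with x ≡ 13 (mod 20): gcd(72, 20) = 4; 13 - 57 = -44, which IS divisible by 4, so compatible.
    Write x = 57 + 72·t and substitute into x ≡ 13 (mod 20): 72·t ≡ 13 − 57 = -44 (mod 20).
    Divide the congruence (and modulus) by g = 4: 18·t ≡ -11 (mod 5).
    Reduce coefficients mod 5: 3·t ≡ 4 (mod 5).
    The inverse of 3 mod 5 is 2 (since 3·2 = 6 = 1·5 + 1), so t ≡ 2·4 = 8 ≡ 3 (mod 5).
    Then x = 57 + 72·3 = 273, valid modulo lcm(72, 20) = 360: x ≡ 273 (mod 360).
Verify: 273 mod 9 = 3, 273 mod 8 = 1, 273 mod 20 = 13.

x ≡ 273 (mod 360).


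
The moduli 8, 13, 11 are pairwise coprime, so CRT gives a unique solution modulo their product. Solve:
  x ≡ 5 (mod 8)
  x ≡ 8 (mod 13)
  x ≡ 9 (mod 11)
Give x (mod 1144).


Moduli 8, 13, 11 are pairwise coprime; by CRT there is a unique solution modulo M = 8 · 13 · 11 = 1144.
Solve pairwise, accumulating the modulus:
  Start with x ≡ 5 (mod 8).
  Combine with x ≡ 8 (mod 13): since gcd(8, 13) = 1, we get a unique residue mod 104.
    Write x = 5 + 8·t and substitute into x ≡ 8 (mod 13): 8·t ≡ 8 − 5 = 3 (mod 13).
    The inverse of 8 mod 13 is 5 (since 8·5 = 40 = 3·13 + 1), so t ≡ 5·3 = 15 ≡ 2 (mod 13).
    Then x = 5 + 8·2 = 21, valid modulo lcm(8, 13) = 104: x ≡ 21 (mod 104).
  Combine with x ≡ 9 (mod 11): since gcd(104, 11) = 1, we get a unique residue mod 1144.
    Write x = 21 + 104·t and substitute into x ≡ 9 (mod 11): 104·t ≡ 9 − 21 = -12 (mod 11).
    Reduce coefficients mod 11: 5·t ≡ 10 (mod 11).
    The inverse of 5 mod 11 is 9 (since 5·9 = 45 = 4·11 + 1), so t ≡ 9·10 = 90 ≡ 2 (mod 11).
    Then x = 21 + 104·2 = 229, valid modulo lcm(104, 11) = 1144: x ≡ 229 (mod 1144).
Verify: 229 mod 8 = 5 ✓, 229 mod 13 = 8 ✓, 229 mod 11 = 9 ✓.

x ≡ 229 (mod 1144).


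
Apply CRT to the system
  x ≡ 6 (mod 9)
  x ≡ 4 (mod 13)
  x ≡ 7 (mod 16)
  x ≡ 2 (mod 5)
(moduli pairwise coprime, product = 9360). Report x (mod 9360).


Product of moduli M = 9 · 13 · 16 · 5 = 9360.
Merge one congruence at a time:
  Start: x ≡ 6 (mod 9).
  Combine with x ≡ 4 (mod 13); new modulus lcm = 117.
    Write x = 6 + 9·t and substitute into x ≡ 4 (mod 13): 9·t ≡ 4 − 6 = -2 (mod 13).
    Reduce coefficients mod 13: 9·t ≡ 11 (mod 13).
    The inverse of 9 mod 13 is 3 (since 9·3 = 27 = 2·13 + 1), so t ≡ 3·11 = 33 ≡ 7 (mod 13).
    Then x = 6 + 9·7 = 69, valid modulo lcm(9, 13) = 117: x ≡ 69 (mod 117).
  Combine with x ≡ 7 (mod 16); new modulus lcm = 1872.
    Write x = 69 + 117·t and substitute into x ≡ 7 (mod 16): 117·t ≡ 7 − 69 = -62 (mod 16).
    Reduce coefficients mod 16: 5·t ≡ 2 (mod 16).
    The inverse of 5 mod 16 is 13 (since 5·13 = 65 = 4·16 + 1), so t ≡ 13·2 = 26 ≡ 10 (mod 16).
    Then x = 69 + 117·10 = 1239, valid modulo lcm(117, 16) = 1872: x ≡ 1239 (mod 1872).
  Combine with x ≡ 2 (mod 5); new modulus lcm = 9360.
    Write x = 1239 + 1872·t and substitute into x ≡ 2 (mod 5): 1872·t ≡ 2 − 1239 = -1237 (mod 5).
    Reduce coefficients mod 5: 2·t ≡ 3 (mod 5).
    The inverse of 2 mod 5 is 3 (since 2·3 = 6 = 1·5 + 1), so t ≡ 3·3 = 9 ≡ 4 (mod 5).
    Then x = 1239 + 1872·4 = 8727, valid modulo lcm(1872, 5) = 9360: x ≡ 8727 (mod 9360).
Verify against each original: 8727 mod 9 = 6, 8727 mod 13 = 4, 8727 mod 16 = 7, 8727 mod 5 = 2.

x ≡ 8727 (mod 9360).


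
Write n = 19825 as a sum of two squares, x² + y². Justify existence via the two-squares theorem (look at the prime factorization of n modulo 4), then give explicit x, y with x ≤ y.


Step 1: Factor n = 19825 = 5^2 · 13 · 61.
Step 2: Check the mod-4 condition on each prime factor: 5 ≡ 1 (mod 4), exponent 2; 13 ≡ 1 (mod 4), exponent 1; 61 ≡ 1 (mod 4), exponent 1.
All primes ≡ 3 (mod 4) appear to even exponent (or don't appear), so by the two-squares theorem n IS expressible as a sum of two squares.
Step 3: Build a representation. Group n = k² · m with k = 5 and m = 13 · 61 = 793 (a product of primes ≡ 1 (mod 4)); a representation of m scales to one of n via (k·x)² + (k·y)² = k²(x² + y²). Each prime p ≡ 1 (mod 4) is itself a sum of two squares; find a² by testing p − a² for a perfect square:
  13: 13 − 1² = 12, 13 − 2² = 9 = 3² ⇒ 13 = 2² + 3².
  61: 61 − 1² = 60, 61 − 2² = 57, 61 − 3² = 52, 61 − 4² = 45, 61 − 5² = 36 = 6² ⇒ 61 = 5² + 6².
  Combine using the Brahmagupta–Fibonacci identity (a² + b²)(c² + d²) = (ac − bd)² + (ad + bc)² = (ac + bd)² + (ad − bc)²:
  13 · 61 = 793: from (2² + 3²)(5² + 6²), take (2·5 − 3·6, 2·6 + 3·5) = (10 − 18, 12 + 15) = (-8, 27); dropping signs (only squares matter) gives (8, 27); check 8² + 27² = 64 + 729 = 793 ✓.
  Scale by k = 5: (5·8, 5·27) = (40, 135).
Step 4: Order so x ≤ y and verify: 40² + 135² = 1600 + 18225 = 19825 = n. ✓

n = 19825 = 40² + 135² (one valid representation with x ≤ y).


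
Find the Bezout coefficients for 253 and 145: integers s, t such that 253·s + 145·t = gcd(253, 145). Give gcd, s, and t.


Euclidean algorithm on (253, 145) — divide until remainder is 0:
  253 = 1 · 145 + 108
  145 = 1 · 108 + 37
  108 = 2 · 37 + 34
  37 = 1 · 34 + 3
  34 = 11 · 3 + 1
  3 = 3 · 1 + 0
gcd(253, 145) = 1.
Track Bezout coefficients alongside the remainders: start with r₀ = 253 = a·1 + b·0 (s = 1, t = 0) and r₁ = 145 = a·0 + b·1 (s = 0, t = 1); each new remainder r_{k+1} = r_{k-1} − q_k·r_k inherits s_{k+1} = s_{k-1} − q_k·s_k, t_{k+1} = t_{k-1} − q_k·t_k, so r_k = a·s_k + b·t_k at every step:
  q = 1: r = 108, s = 1 − 1·0 = 1, t = 0 − 1·1 = -1  (check: 253·1 + 145·(-1) = 108)
  q = 1: r = 37, s = 0 − 1·1 = -1, t = 1 − 1·(-1) = 2  (check: 253·(-1) + 145·2 = 37)
  q = 2: r = 34, s = 1 − 2·(-1) = 3, t = -1 − 2·2 = -5  (check: 253·3 + 145·(-5) = 34)
  q = 1: r = 3, s = -1 − 1·3 = -4, t = 2 − 1·(-5) = 7  (check: 253·(-4) + 145·7 = 3)
  q = 11: r = 1, s = 3 − 11·(-4) = 47, t = -5 − 11·7 = -82  (check: 253·47 + 145·(-82) = 1)
The row with r = 1 (the gcd) gives the Bezout coefficients s = 47, t = -82.
Result: 253 · (47) + 145 · (-82) = 1.

gcd(253, 145) = 1; s = 47, t = -82 (check: 253·47 + 145·(-82) = 1).


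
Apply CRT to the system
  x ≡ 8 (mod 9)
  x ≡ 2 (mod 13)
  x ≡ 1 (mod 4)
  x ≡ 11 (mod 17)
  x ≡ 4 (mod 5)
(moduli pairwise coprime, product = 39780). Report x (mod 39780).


Product of moduli M = 9 · 13 · 4 · 17 · 5 = 39780.
Merge one congruence at a time:
  Start: x ≡ 8 (mod 9).
  Combine with x ≡ 2 (mod 13); new modulus lcm = 117.
    Write x = 8 + 9·t and substitute into x ≡ 2 (mod 13): 9·t ≡ 2 − 8 = -6 (mod 13).
    Reduce coefficients mod 13: 9·t ≡ 7 (mod 13).
    The inverse of 9 mod 13 is 3 (since 9·3 = 27 = 2·13 + 1), so t ≡ 3·7 = 21 ≡ 8 (mod 13).
    Then x = 8 + 9·8 = 80, valid modulo lcm(9, 13) = 117: x ≡ 80 (mod 117).
  Combine with x ≡ 1 (mod 4); new modulus lcm = 468.
    Write x = 80 + 117·t and substitute into x ≡ 1 (mod 4): 117·t ≡ 1 − 80 = -79 (mod 4).
    Reduce coefficients mod 4: 1·t ≡ 1 (mod 4).
    So t ≡ 1 (mod 4).
    Then x = 80 + 117·1 = 197, valid modulo lcm(117, 4) = 468: x ≡ 197 (mod 468).
  Combine with x ≡ 11 (mod 17); new modulus lcm = 7956.
    Write x = 197 + 468·t and substitute into x ≡ 11 (mod 17): 468·t ≡ 11 − 197 = -186 (mod 17).
    Reduce coefficients mod 17: 9·t ≡ 1 (mod 17).
    The inverse of 9 mod 17 is 2 (since 9·2 = 18 = 1·17 + 1), so t ≡ 2·1 = 2 ≡ 2 (mod 17).
    Then x = 197 + 468·2 = 1133, valid modulo lcm(468, 17) = 7956: x ≡ 1133 (mod 7956).
  Combine with x ≡ 4 (mod 5); new modulus lcm = 39780.
    Write x = 1133 + 7956·t and substitute into x ≡ 4 (mod 5): 7956·t ≡ 4 − 1133 = -1129 (mod 5).
    Reduce coefficients mod 5: 1·t ≡ 1 (mod 5).
    So t ≡ 1 (mod 5).
    Then x = 1133 + 7956·1 = 9089, valid modulo lcm(7956, 5) = 39780: x ≡ 9089 (mod 39780).
Verify against each original: 9089 mod 9 = 8, 9089 mod 13 = 2, 9089 mod 4 = 1, 9089 mod 17 = 11, 9089 mod 5 = 4.

x ≡ 9089 (mod 39780).


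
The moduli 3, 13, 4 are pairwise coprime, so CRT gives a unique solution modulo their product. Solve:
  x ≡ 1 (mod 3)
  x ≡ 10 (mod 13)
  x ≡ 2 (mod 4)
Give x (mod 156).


Moduli 3, 13, 4 are pairwise coprime; by CRT there is a unique solution modulo M = 3 · 13 · 4 = 156.
Solve pairwise, accumulating the modulus:
  Start with x ≡ 1 (mod 3).
  Combine with x ≡ 10 (mod 13): since gcd(3, 13) = 1, we get a unique residue mod 39.
    Write x = 1 + 3·t and substitute into x ≡ 10 (mod 13): 3·t ≡ 10 − 1 = 9 (mod 13).
    The inverse of 3 mod 13 is 9 (since 3·9 = 27 = 2·13 + 1), so t ≡ 9·9 = 81 ≡ 3 (mod 13).
    Then x = 1 + 3·3 = 10, valid modulo lcm(3, 13) = 39: x ≡ 10 (mod 39).
  Combine with x ≡ 2 (mod 4): since gcd(39, 4) = 1, we get a unique residue mod 156.
    Write x = 10 + 39·t and substitute into x ≡ 2 (mod 4): 39·t ≡ 2 − 10 = -8 (mod 4).
    Reduce coefficients mod 4: 3·t ≡ 0 (mod 4).
    The inverse of 3 mod 4 is 3 (since 3·3 = 9 = 2·4 + 1), so t ≡ 3·0 = 0 ≡ 0 (mod 4).
    Then x = 10 + 39·0 = 10, valid modulo lcm(39, 4) = 156: x ≡ 10 (mod 156).
Verify: 10 mod 3 = 1 ✓, 10 mod 13 = 10 ✓, 10 mod 4 = 2 ✓.

x ≡ 10 (mod 156).


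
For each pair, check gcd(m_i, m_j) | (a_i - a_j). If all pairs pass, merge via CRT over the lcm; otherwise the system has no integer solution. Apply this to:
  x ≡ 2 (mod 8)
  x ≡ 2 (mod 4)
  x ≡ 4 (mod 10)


Moduli 8, 4, 10 are not pairwise coprime, so CRT works modulo lcm(m_i) when all pairwise compatibility conditions hold.
Pairwise compatibility: gcd(m_i, m_j) must divide a_i - a_j for every pair.
Merge one congruence at a time:
  Start: x ≡ 2 (mod 8).
  Combine with x ≡ 2 (mod 4): gcd(8, 4) = 4; 2 - 2 = 0, which IS divisible by 4, so compatible.
    Write x = 2 + 8·t and substitute into x ≡ 2 (mod 4): 8·t ≡ 2 − 2 = 0 (mod 4).
    Divide the congruence (and modulus) by g = 4: 2·t ≡ 0 (mod 1).
    Modulo 1 every t works; take t = 0.
    Then x = 2 + 8·0 = 2, valid modulo lcm(8, 4) = 8: x ≡ 2 (mod 8).
  Combine with x ≡ 4 (mod 10): gcd(8, 10) = 2; 4 - 2 = 2, which IS divisible by 2, so compatible.
    Write x = 2 + 8·t and substitute into x ≡ 4 (mod 10): 8·t ≡ 4 − 2 = 2 (mod 10).
    Divide the congruence (and modulus) by g = 2: 4·t ≡ 1 (mod 5).
    The inverse of 4 mod 5 is 4 (since 4·4 = 16 = 3·5 + 1), so t ≡ 4·1 = 4 ≡ 4 (mod 5).
    Then x = 2 + 8·4 = 34, valid modulo lcm(8, 10) = 40: x ≡ 34 (mod 40).
Verify: 34 mod 8 = 2, 34 mod 4 = 2, 34 mod 10 = 4.

x ≡ 34 (mod 40).


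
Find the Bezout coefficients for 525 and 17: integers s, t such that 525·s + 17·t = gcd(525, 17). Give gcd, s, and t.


Euclidean algorithm on (525, 17) — divide until remainder is 0:
  525 = 30 · 17 + 15
  17 = 1 · 15 + 2
  15 = 7 · 2 + 1
  2 = 2 · 1 + 0
gcd(525, 17) = 1.
Track Bezout coefficients alongside the remainders: start with r₀ = 525 = a·1 + b·0 (s = 1, t = 0) and r₁ = 17 = a·0 + b·1 (s = 0, t = 1); each new remainder r_{k+1} = r_{k-1} − q_k·r_k inherits s_{k+1} = s_{k-1} − q_k·s_k, t_{k+1} = t_{k-1} − q_k·t_k, so r_k = a·s_k + b·t_k at every step:
  q = 30: r = 15, s = 1 − 30·0 = 1, t = 0 − 30·1 = -30  (check: 525·1 + 17·(-30) = 15)
  q = 1: r = 2, s = 0 − 1·1 = -1, t = 1 − 1·(-30) = 31  (check: 525·(-1) + 17·31 = 2)
  q = 7: r = 1, s = 1 − 7·(-1) = 8, t = -30 − 7·31 = -247  (check: 525·8 + 17·(-247) = 1)
The row with r = 1 (the gcd) gives the Bezout coefficients s = 8, t = -247.
Result: 525 · (8) + 17 · (-247) = 1.

gcd(525, 17) = 1; s = 8, t = -247 (check: 525·8 + 17·(-247) = 1).


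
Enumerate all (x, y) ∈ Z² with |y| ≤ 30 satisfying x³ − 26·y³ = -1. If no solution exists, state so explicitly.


The equation is x³ - 26y³ = -1. For fixed y, x³ = 26·y³ − 1, so a solution requires the RHS to be a perfect cube.
Strategy: iterate y from -30 to 30, compute RHS = 26·y³ − 1, and check whether it is a (positive or negative) perfect cube.
Check small values of y:
  y = 0: RHS = -1 = (-1)³ ⇒ x = -1 works.
  y = 1: RHS = 25 is not a perfect cube.
  y = -1: RHS = -27 = (-3)³ ⇒ x = -3 works.
  y = 2: RHS = 207 is not a perfect cube.
  y = -2: RHS = -209 is not a perfect cube.
  y = 3: RHS = 701 is not a perfect cube.
  y = -3: RHS = -703 is not a perfect cube.
Continuing the search up to |y| = 30 finds no further solutions beyond those listed.
Collected solutions: (-1, 0), (-3, -1).

Solutions (with |y| ≤ 30): (-1, 0), (-3, -1).


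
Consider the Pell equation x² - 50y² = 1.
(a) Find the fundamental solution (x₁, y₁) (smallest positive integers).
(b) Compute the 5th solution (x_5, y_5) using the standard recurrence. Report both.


Step 1: Find the fundamental solution (x₁, y₁) of x² - 50y² = 1.
  Expand √50 as a continued fraction. a₀ = ⌊√50⌋ = 7; iterate m_{k+1} = d_k·a_k − m_k, d_{k+1} = (50 − m_{k+1}²)/d_k, a_{k+1} = ⌊(a₀ + m_{k+1})/d_{k+1}⌋ (starting m₀ = 0, d₀ = 1), with convergents p_k = a_k·p_{k-1} + p_{k-2}, q_k = a_k·q_{k-1} + q_{k-2} (p₋₁ = 1, q₋₁ = 0):
  k = 0: a₀ = 7; p₀/q₀ = 7/1; p₀² − 50·q₀² = 49 − 50 = -1.
  k = 1: m = 7, d = 1, a = ⌊(7 + 7)/1⌋ = 14; p/q = (14·7 + 1)/(14·1 + 0) = 99/14; p² − 50·q² = 9801 − 9800 = 1.
  The first convergent with p² − 50·q² = 1 gives the fundamental solution (x₁, y₁) = (99, 14).
Step 2: Apply the recurrence (x_{n+1}, y_{n+1}) = (x₁x_n + 50y₁y_n, x₁y_n + y₁x_n) repeatedly.
  From (x_1, y_1) = (99, 14): x_2 = 99·99 + 50·14·14 = 19601; y_2 = 99·14 + 14·99 = 2772.
  From (x_2, y_2) = (19601, 2772): x_3 = 99·19601 + 50·14·2772 = 3880899; y_3 = 99·2772 + 14·19601 = 548842.
  From (x_3, y_3) = (3880899, 548842): x_4 = 99·3880899 + 50·14·548842 = 768398401; y_4 = 99·548842 + 14·3880899 = 108667944.
  From (x_4, y_4) = (768398401, 108667944): x_5 = 99·768398401 + 50·14·108667944 = 152139002499; y_5 = 99·108667944 + 14·768398401 = 21515704070.
Step 3: Verify x_5² - 50·y_5² = 23146276081390728245001 - 23146276081390728245000 = 1 (should be 1). ✓

(x_1, y_1) = (99, 14); (x_5, y_5) = (152139002499, 21515704070).


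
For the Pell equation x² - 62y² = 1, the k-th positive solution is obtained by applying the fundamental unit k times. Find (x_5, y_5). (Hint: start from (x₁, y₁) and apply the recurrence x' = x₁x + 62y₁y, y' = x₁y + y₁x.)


Step 1: Find the fundamental solution (x₁, y₁) of x² - 62y² = 1.
  Expand √62 as a continued fraction. a₀ = ⌊√62⌋ = 7; iterate m_{k+1} = d_k·a_k − m_k, d_{k+1} = (62 − m_{k+1}²)/d_k, a_{k+1} = ⌊(a₀ + m_{k+1})/d_{k+1}⌋ (starting m₀ = 0, d₀ = 1), with convergents p_k = a_k·p_{k-1} + p_{k-2}, q_k = a_k·q_{k-1} + q_{k-2} (p₋₁ = 1, q₋₁ = 0):
  k = 0: a₀ = 7; p₀/q₀ = 7/1; p₀² − 62·q₀² = 49 − 62 = -13.
  k = 1: m = 7, d = 13, a = ⌊(7 + 7)/13⌋ = 1; p/q = (1·7 + 1)/(1·1 + 0) = 8/1; p² − 62·q² = 64 − 62 = 2.
  k = 2: m = 6, d = 2, a = ⌊(7 + 6)/2⌋ = 6; p/q = (6·8 + 7)/(6·1 + 1) = 55/7; p² − 62·q² = 3025 − 3038 = -13.
  k = 3: m = 6, d = 13, a = ⌊(7 + 6)/13⌋ = 1; p/q = (1·55 + 8)/(1·7 + 1) = 63/8; p² − 62·q² = 3969 − 3968 = 1.
  The first convergent with p² − 62·q² = 1 gives the fundamental solution (x₁, y₁) = (63, 8).
Step 2: Apply the recurrence (x_{n+1}, y_{n+1}) = (x₁x_n + 62y₁y_n, x₁y_n + y₁x_n) repeatedly.
  From (x_1, y_1) = (63, 8): x_2 = 63·63 + 62·8·8 = 7937; y_2 = 63·8 + 8·63 = 1008.
  From (x_2, y_2) = (7937, 1008): x_3 = 63·7937 + 62·8·1008 = 999999; y_3 = 63·1008 + 8·7937 = 127000.
  From (x_3, y_3) = (999999, 127000): x_4 = 63·999999 + 62·8·127000 = 125991937; y_4 = 63·127000 + 8·999999 = 16000992.
  From (x_4, y_4) = (125991937, 16000992): x_5 = 63·125991937 + 62·8·16000992 = 15873984063; y_5 = 63·16000992 + 8·125991937 = 2015997992.
Step 3: Verify x_5² - 62·y_5² = 251983370032377987969 - 251983370032377987968 = 1 (should be 1). ✓

(x_1, y_1) = (63, 8); (x_5, y_5) = (15873984063, 2015997992).


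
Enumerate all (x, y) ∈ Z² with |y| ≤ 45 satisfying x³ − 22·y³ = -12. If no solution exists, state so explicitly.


The equation is x³ - 22y³ = -12. For fixed y, x³ = 22·y³ − 12, so a solution requires the RHS to be a perfect cube.
Strategy: iterate y from -45 to 45, compute RHS = 22·y³ − 12, and check whether it is a (positive or negative) perfect cube.
Check small values of y:
  y = 0: RHS = -12 is not a perfect cube.
  y = 1: RHS = 10 is not a perfect cube.
  y = -1: RHS = -34 is not a perfect cube.
  y = 2: RHS = 164 is not a perfect cube.
  y = -2: RHS = -188 is not a perfect cube.
  y = 3: RHS = 582 is not a perfect cube.
  y = -3: RHS = -606 is not a perfect cube.
Continuing the search up to |y| = 45 finds no solutions either.
No (x, y) in the scanned range satisfies the equation.

No integer solutions with |y| ≤ 45.


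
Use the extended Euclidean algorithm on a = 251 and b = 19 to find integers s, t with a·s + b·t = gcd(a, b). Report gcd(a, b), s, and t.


Euclidean algorithm on (251, 19) — divide until remainder is 0:
  251 = 13 · 19 + 4
  19 = 4 · 4 + 3
  4 = 1 · 3 + 1
  3 = 3 · 1 + 0
gcd(251, 19) = 1.
Track Bezout coefficients alongside the remainders: start with r₀ = 251 = a·1 + b·0 (s = 1, t = 0) and r₁ = 19 = a·0 + b·1 (s = 0, t = 1); each new remainder r_{k+1} = r_{k-1} − q_k·r_k inherits s_{k+1} = s_{k-1} − q_k·s_k, t_{k+1} = t_{k-1} − q_k·t_k, so r_k = a·s_k + b·t_k at every step:
  q = 13: r = 4, s = 1 − 13·0 = 1, t = 0 − 13·1 = -13  (check: 251·1 + 19·(-13) = 4)
  q = 4: r = 3, s = 0 − 4·1 = -4, t = 1 − 4·(-13) = 53  (check: 251·(-4) + 19·53 = 3)
  q = 1: r = 1, s = 1 − 1·(-4) = 5, t = -13 − 1·53 = -66  (check: 251·5 + 19·(-66) = 1)
The row with r = 1 (the gcd) gives the Bezout coefficients s = 5, t = -66.
Result: 251 · (5) + 19 · (-66) = 1.

gcd(251, 19) = 1; s = 5, t = -66 (check: 251·5 + 19·(-66) = 1).


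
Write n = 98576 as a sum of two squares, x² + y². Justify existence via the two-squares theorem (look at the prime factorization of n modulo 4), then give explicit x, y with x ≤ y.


Step 1: Factor n = 98576 = 2^4 · 61 · 101.
Step 2: Check the mod-4 condition on each prime factor: 2 = 2 (special); 61 ≡ 1 (mod 4), exponent 1; 101 ≡ 1 (mod 4), exponent 1.
All primes ≡ 3 (mod 4) appear to even exponent (or don't appear), so by the two-squares theorem n IS expressible as a sum of two squares.
Step 3: Build a representation. Group n = k² · m with k = 4 and m = 61 · 101 = 6161 (a product of primes ≡ 1 (mod 4)); a representation of m scales to one of n via (k·x)² + (k·y)² = k²(x² + y²). Each prime p ≡ 1 (mod 4) is itself a sum of two squares; find a² by testing p − a² for a perfect square:
  61: 61 − 1² = 60, 61 − 2² = 57, 61 − 3² = 52, 61 − 4² = 45, 61 − 5² = 36 = 6² ⇒ 61 = 5² + 6².
  101: 101 − 1² = 100 = 10² ⇒ 101 = 1² + 10².
  Combine using the Brahmagupta–Fibonacci identity (a² + b²)(c² + d²) = (ac − bd)² + (ad + bc)² = (ac + bd)² + (ad − bc)²:
  61 · 101 = 6161: from (5² + 6²)(1² + 10²), take (5·1 − 6·10, 5·10 + 6·1) = (5 − 60, 50 + 6) = (-55, 56); dropping signs (only squares matter) gives (55, 56); check 55² + 56² = 3025 + 3136 = 6161 ✓.
  Scale by k = 4: (4·55, 4·56) = (220, 224).
Step 4: Order so x ≤ y and verify: 220² + 224² = 48400 + 50176 = 98576 = n. ✓

n = 98576 = 220² + 224² (one valid representation with x ≤ y).


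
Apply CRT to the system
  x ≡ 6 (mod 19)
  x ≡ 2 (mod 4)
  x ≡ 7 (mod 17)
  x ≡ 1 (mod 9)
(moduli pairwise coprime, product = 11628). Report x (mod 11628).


Product of moduli M = 19 · 4 · 17 · 9 = 11628.
Merge one congruence at a time:
  Start: x ≡ 6 (mod 19).
  Combine with x ≡ 2 (mod 4); new modulus lcm = 76.
    Write x = 6 + 19·t and substitute into x ≡ 2 (mod 4): 19·t ≡ 2 − 6 = -4 (mod 4).
    Reduce coefficients mod 4: 3·t ≡ 0 (mod 4).
    The inverse of 3 mod 4 is 3 (since 3·3 = 9 = 2·4 + 1), so t ≡ 3·0 = 0 ≡ 0 (mod 4).
    Then x = 6 + 19·0 = 6, valid modulo lcm(19, 4) = 76: x ≡ 6 (mod 76).
  Combine with x ≡ 7 (mod 17); new modulus lcm = 1292.
    Write x = 6 + 76·t and substitute into x ≡ 7 (mod 17): 76·t ≡ 7 − 6 = 1 (mod 17).
    Reduce coefficients mod 17: 8·t ≡ 1 (mod 17).
    The inverse of 8 mod 17 is 15 (since 8·15 = 120 = 7·17 + 1), so t ≡ 15·1 = 15 ≡ 15 (mod 17).
    Then x = 6 + 76·15 = 1146, valid modulo lcm(76, 17) = 1292: x ≡ 1146 (mod 1292).
  Combine with x ≡ 1 (mod 9); new modulus lcm = 11628.
    Write x = 1146 + 1292·t and substitute into x ≡ 1 (mod 9): 1292·t ≡ 1 − 1146 = -1145 (mod 9).
    Reduce coefficients mod 9: 5·t ≡ 7 (mod 9).
    The inverse of 5 mod 9 is 2 (since 5·2 = 10 = 1·9 + 1), so t ≡ 2·7 = 14 ≡ 5 (mod 9).
    Then x = 1146 + 1292·5 = 7606, valid modulo lcm(1292, 9) = 11628: x ≡ 7606 (mod 11628).
Verify against each original: 7606 mod 19 = 6, 7606 mod 4 = 2, 7606 mod 17 = 7, 7606 mod 9 = 1.

x ≡ 7606 (mod 11628).


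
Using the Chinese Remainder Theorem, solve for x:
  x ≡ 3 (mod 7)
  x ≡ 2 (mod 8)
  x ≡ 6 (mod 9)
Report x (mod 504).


Moduli 7, 8, 9 are pairwise coprime; by CRT there is a unique solution modulo M = 7 · 8 · 9 = 504.
Solve pairwise, accumulating the modulus:
  Start with x ≡ 3 (mod 7).
  Combine with x ≡ 2 (mod 8): since gcd(7, 8) = 1, we get a unique residue mod 56.
    Write x = 3 + 7·t and substitute into x ≡ 2 (mod 8): 7·t ≡ 2 − 3 = -1 (mod 8).
    Reduce coefficients mod 8: 7·t ≡ 7 (mod 8).
    The inverse of 7 mod 8 is 7 (since 7·7 = 49 = 6·8 + 1), so t ≡ 7·7 = 49 ≡ 1 (mod 8).
    Then x = 3 + 7·1 = 10, valid modulo lcm(7, 8) = 56: x ≡ 10 (mod 56).
  Combine with x ≡ 6 (mod 9): since gcd(56, 9) = 1, we get a unique residue mod 504.
    Write x = 10 + 56·t and substitute into x ≡ 6 (mod 9): 56·t ≡ 6 − 10 = -4 (mod 9).
    Reduce coefficients mod 9: 2·t ≡ 5 (mod 9).
    The inverse of 2 mod 9 is 5 (since 2·5 = 10 = 1·9 + 1), so t ≡ 5·5 = 25 ≡ 7 (mod 9).
    Then x = 10 + 56·7 = 402, valid modulo lcm(56, 9) = 504: x ≡ 402 (mod 504).
Verify: 402 mod 7 = 3 ✓, 402 mod 8 = 2 ✓, 402 mod 9 = 6 ✓.

x ≡ 402 (mod 504).


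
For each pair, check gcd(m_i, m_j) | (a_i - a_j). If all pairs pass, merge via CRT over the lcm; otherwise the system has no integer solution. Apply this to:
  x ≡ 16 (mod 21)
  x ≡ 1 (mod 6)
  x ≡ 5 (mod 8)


Moduli 21, 6, 8 are not pairwise coprime, so CRT works modulo lcm(m_i) when all pairwise compatibility conditions hold.
Pairwise compatibility: gcd(m_i, m_j) must divide a_i - a_j for every pair.
Merge one congruence at a time:
  Start: x ≡ 16 (mod 21).
  Combine with x ≡ 1 (mod 6): gcd(21, 6) = 3; 1 - 16 = -15, which IS divisible by 3, so compatible.
    Write x = 16 + 21·t and substitute into x ≡ 1 (mod 6): 21·t ≡ 1 − 16 = -15 (mod 6).
    Divide the congruence (and modulus) by g = 3: 7·t ≡ -5 (mod 2).
    Reduce coefficients mod 2: 1·t ≡ 1 (mod 2).
    So t ≡ 1 (mod 2).
    Then x = 16 + 21·1 = 37, valid modulo lcm(21, 6) = 42: x ≡ 37 (mod 42).
  Combine with x ≡ 5 (mod 8): gcd(42, 8) = 2; 5 - 37 = -32, which IS divisible by 2, so compatible.
    Write x = 37 + 42·t and substitute into x ≡ 5 (mod 8): 42·t ≡ 5 − 37 = -32 (mod 8).
    Divide the congruence (and modulus) by g = 2: 21·t ≡ -16 (mod 4).
    Reduce coefficients mod 4: 1·t ≡ 0 (mod 4).
    So t ≡ 0 (mod 4).
    Then x = 37 + 42·0 = 37, valid modulo lcm(42, 8) = 168: x ≡ 37 (mod 168).
Verify: 37 mod 21 = 16, 37 mod 6 = 1, 37 mod 8 = 5.

x ≡ 37 (mod 168).


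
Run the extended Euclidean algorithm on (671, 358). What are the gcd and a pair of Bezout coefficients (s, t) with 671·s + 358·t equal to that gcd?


Euclidean algorithm on (671, 358) — divide until remainder is 0:
  671 = 1 · 358 + 313
  358 = 1 · 313 + 45
  313 = 6 · 45 + 43
  45 = 1 · 43 + 2
  43 = 21 · 2 + 1
  2 = 2 · 1 + 0
gcd(671, 358) = 1.
Track Bezout coefficients alongside the remainders: start with r₀ = 671 = a·1 + b·0 (s = 1, t = 0) and r₁ = 358 = a·0 + b·1 (s = 0, t = 1); each new remainder r_{k+1} = r_{k-1} − q_k·r_k inherits s_{k+1} = s_{k-1} − q_k·s_k, t_{k+1} = t_{k-1} − q_k·t_k, so r_k = a·s_k + b·t_k at every step:
  q = 1: r = 313, s = 1 − 1·0 = 1, t = 0 − 1·1 = -1  (check: 671·1 + 358·(-1) = 313)
  q = 1: r = 45, s = 0 − 1·1 = -1, t = 1 − 1·(-1) = 2  (check: 671·(-1) + 358·2 = 45)
  q = 6: r = 43, s = 1 − 6·(-1) = 7, t = -1 − 6·2 = -13  (check: 671·7 + 358·(-13) = 43)
  q = 1: r = 2, s = -1 − 1·7 = -8, t = 2 − 1·(-13) = 15  (check: 671·(-8) + 358·15 = 2)
  q = 21: r = 1, s = 7 − 21·(-8) = 175, t = -13 − 21·15 = -328  (check: 671·175 + 358·(-328) = 1)
The row with r = 1 (the gcd) gives the Bezout coefficients s = 175, t = -328.
Result: 671 · (175) + 358 · (-328) = 1.

gcd(671, 358) = 1; s = 175, t = -328 (check: 671·175 + 358·(-328) = 1).


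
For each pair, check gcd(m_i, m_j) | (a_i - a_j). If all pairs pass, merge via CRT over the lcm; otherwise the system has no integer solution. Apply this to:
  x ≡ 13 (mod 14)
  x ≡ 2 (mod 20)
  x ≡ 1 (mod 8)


Moduli 14, 20, 8 are not pairwise coprime, so CRT works modulo lcm(m_i) when all pairwise compatibility conditions hold.
Pairwise compatibility: gcd(m_i, m_j) must divide a_i - a_j for every pair.
Merge one congruence at a time:
  Start: x ≡ 13 (mod 14).
  Combine with x ≡ 2 (mod 20): gcd(14, 20) = 2, and 2 - 13 = -11 is NOT divisible by 2.
    ⇒ system is inconsistent (no integer solution).

No solution (the system is inconsistent).


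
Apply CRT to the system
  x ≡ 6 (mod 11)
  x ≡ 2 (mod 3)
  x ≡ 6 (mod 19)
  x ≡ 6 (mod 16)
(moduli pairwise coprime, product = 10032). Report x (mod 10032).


Product of moduli M = 11 · 3 · 19 · 16 = 10032.
Merge one congruence at a time:
  Start: x ≡ 6 (mod 11).
  Combine with x ≡ 2 (mod 3); new modulus lcm = 33.
    Write x = 6 + 11·t and substitute into x ≡ 2 (mod 3): 11·t ≡ 2 − 6 = -4 (mod 3).
    Reduce coefficients mod 3: 2·t ≡ 2 (mod 3).
    The inverse of 2 mod 3 is 2 (since 2·2 = 4 = 1·3 + 1), so t ≡ 2·2 = 4 ≡ 1 (mod 3).
    Then x = 6 + 11·1 = 17, valid modulo lcm(11, 3) = 33: x ≡ 17 (mod 33).
  Combine with x ≡ 6 (mod 19); new modulus lcm = 627.
    Write x = 17 + 33·t and substitute into x ≡ 6 (mod 19): 33·t ≡ 6 − 17 = -11 (mod 19).
    Reduce coefficients mod 19: 14·t ≡ 8 (mod 19).
    The inverse of 14 mod 19 is 15 (since 14·15 = 210 = 11·19 + 1), so t ≡ 15·8 = 120 ≡ 6 (mod 19).
    Then x = 17 + 33·6 = 215, valid modulo lcm(33, 19) = 627: x ≡ 215 (mod 627).
  Combine with x ≡ 6 (mod 16); new modulus lcm = 10032.
    Write x = 215 + 627·t and substitute into x ≡ 6 (mod 16): 627·t ≡ 6 − 215 = -209 (mod 16).
    Reduce coefficients mod 16: 3·t ≡ 15 (mod 16).
    The inverse of 3 mod 16 is 11 (since 3·11 = 33 = 2·16 + 1), so t ≡ 11·15 = 165 ≡ 5 (mod 16).
    Then x = 215 + 627·5 = 3350, valid modulo lcm(627, 16) = 10032: x ≡ 3350 (mod 10032).
Verify against each original: 3350 mod 11 = 6, 3350 mod 3 = 2, 3350 mod 19 = 6, 3350 mod 16 = 6.

x ≡ 3350 (mod 10032).


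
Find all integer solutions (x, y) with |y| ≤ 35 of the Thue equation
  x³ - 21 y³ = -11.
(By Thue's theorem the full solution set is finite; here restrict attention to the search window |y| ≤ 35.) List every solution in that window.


The equation is x³ - 21y³ = -11. For fixed y, x³ = 21·y³ − 11, so a solution requires the RHS to be a perfect cube.
Strategy: iterate y from -35 to 35, compute RHS = 21·y³ − 11, and check whether it is a (positive or negative) perfect cube.
Check small values of y:
  y = 0: RHS = -11 is not a perfect cube.
  y = 1: RHS = 10 is not a perfect cube.
  y = -1: RHS = -32 is not a perfect cube.
  y = 2: RHS = 157 is not a perfect cube.
  y = -2: RHS = -179 is not a perfect cube.
  y = 3: RHS = 556 is not a perfect cube.
  y = -3: RHS = -578 is not a perfect cube.
Continuing the search up to |y| = 35 finds no solutions either.
No (x, y) in the scanned range satisfies the equation.

No integer solutions with |y| ≤ 35.


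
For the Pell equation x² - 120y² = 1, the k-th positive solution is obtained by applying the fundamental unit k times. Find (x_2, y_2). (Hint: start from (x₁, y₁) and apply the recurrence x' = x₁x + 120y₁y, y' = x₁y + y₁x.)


Step 1: Find the fundamental solution (x₁, y₁) of x² - 120y² = 1.
  Expand √120 as a continued fraction. a₀ = ⌊√120⌋ = 10; iterate m_{k+1} = d_k·a_k − m_k, d_{k+1} = (120 − m_{k+1}²)/d_k, a_{k+1} = ⌊(a₀ + m_{k+1})/d_{k+1}⌋ (starting m₀ = 0, d₀ = 1), with convergents p_k = a_k·p_{k-1} + p_{k-2}, q_k = a_k·q_{k-1} + q_{k-2} (p₋₁ = 1, q₋₁ = 0):
  k = 0: a₀ = 10; p₀/q₀ = 10/1; p₀² − 120·q₀² = 100 − 120 = -20.
  k = 1: m = 10, d = 20, a = ⌊(10 + 10)/20⌋ = 1; p/q = (1·10 + 1)/(1·1 + 0) = 11/1; p² − 120·q² = 121 − 120 = 1.
  The first convergent with p² − 120·q² = 1 gives the fundamental solution (x₁, y₁) = (11, 1).
Step 2: Apply the recurrence (x_{n+1}, y_{n+1}) = (x₁x_n + 120y₁y_n, x₁y_n + y₁x_n) repeatedly.
  From (x_1, y_1) = (11, 1): x_2 = 11·11 + 120·1·1 = 241; y_2 = 11·1 + 1·11 = 22.
Step 3: Verify x_2² - 120·y_2² = 58081 - 58080 = 1 (should be 1). ✓

(x_1, y_1) = (11, 1); (x_2, y_2) = (241, 22).


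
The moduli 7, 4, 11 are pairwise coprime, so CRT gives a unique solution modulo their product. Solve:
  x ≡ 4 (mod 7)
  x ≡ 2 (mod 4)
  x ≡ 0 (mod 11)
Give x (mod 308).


Moduli 7, 4, 11 are pairwise coprime; by CRT there is a unique solution modulo M = 7 · 4 · 11 = 308.
Solve pairwise, accumulating the modulus:
  Start with x ≡ 4 (mod 7).
  Combine with x ≡ 2 (mod 4): since gcd(7, 4) = 1, we get a unique residue mod 28.
    Write x = 4 + 7·t and substitute into x ≡ 2 (mod 4): 7·t ≡ 2 − 4 = -2 (mod 4).
    Reduce coefficients mod 4: 3·t ≡ 2 (mod 4).
    The inverse of 3 mod 4 is 3 (since 3·3 = 9 = 2·4 + 1), so t ≡ 3·2 = 6 ≡ 2 (mod 4).
    Then x = 4 + 7·2 = 18, valid modulo lcm(7, 4) = 28: x ≡ 18 (mod 28).
  Combine with x ≡ 0 (mod 11): since gcd(28, 11) = 1, we get a unique residue mod 308.
    Write x = 18 + 28·t and substitute into x ≡ 0 (mod 11): 28·t ≡ 0 − 18 = -18 (mod 11).
    Reduce coefficients mod 11: 6·t ≡ 4 (mod 11).
    The inverse of 6 mod 11 is 2 (since 6·2 = 12 = 1·11 + 1), so t ≡ 2·4 = 8 ≡ 8 (mod 11).
    Then x = 18 + 28·8 = 242, valid modulo lcm(28, 11) = 308: x ≡ 242 (mod 308).
Verify: 242 mod 7 = 4 ✓, 242 mod 4 = 2 ✓, 242 mod 11 = 0 ✓.

x ≡ 242 (mod 308).
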